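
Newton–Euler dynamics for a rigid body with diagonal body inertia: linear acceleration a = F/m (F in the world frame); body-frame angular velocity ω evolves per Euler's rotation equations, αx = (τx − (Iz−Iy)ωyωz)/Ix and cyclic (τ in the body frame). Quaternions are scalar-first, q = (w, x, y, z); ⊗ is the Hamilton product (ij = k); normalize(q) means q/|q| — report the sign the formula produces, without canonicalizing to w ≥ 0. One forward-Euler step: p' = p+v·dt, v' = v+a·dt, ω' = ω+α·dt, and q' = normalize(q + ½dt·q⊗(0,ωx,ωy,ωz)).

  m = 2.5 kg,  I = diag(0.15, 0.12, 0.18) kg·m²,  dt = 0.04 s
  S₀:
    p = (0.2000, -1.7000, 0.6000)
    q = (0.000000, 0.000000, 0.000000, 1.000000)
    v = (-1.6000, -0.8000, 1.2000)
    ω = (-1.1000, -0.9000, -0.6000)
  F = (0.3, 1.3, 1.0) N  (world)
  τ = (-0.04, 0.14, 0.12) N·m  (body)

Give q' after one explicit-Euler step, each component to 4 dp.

Hamilton product q⊗(0,ω) = (0.6000000, 0.9000000, -1.1000000, 0.0000000)
updated quaternion q' = (0.0120, 0.0180, -0.0220, 0.9995)

q' = (0.0120, 0.0180, -0.0220, 0.9995)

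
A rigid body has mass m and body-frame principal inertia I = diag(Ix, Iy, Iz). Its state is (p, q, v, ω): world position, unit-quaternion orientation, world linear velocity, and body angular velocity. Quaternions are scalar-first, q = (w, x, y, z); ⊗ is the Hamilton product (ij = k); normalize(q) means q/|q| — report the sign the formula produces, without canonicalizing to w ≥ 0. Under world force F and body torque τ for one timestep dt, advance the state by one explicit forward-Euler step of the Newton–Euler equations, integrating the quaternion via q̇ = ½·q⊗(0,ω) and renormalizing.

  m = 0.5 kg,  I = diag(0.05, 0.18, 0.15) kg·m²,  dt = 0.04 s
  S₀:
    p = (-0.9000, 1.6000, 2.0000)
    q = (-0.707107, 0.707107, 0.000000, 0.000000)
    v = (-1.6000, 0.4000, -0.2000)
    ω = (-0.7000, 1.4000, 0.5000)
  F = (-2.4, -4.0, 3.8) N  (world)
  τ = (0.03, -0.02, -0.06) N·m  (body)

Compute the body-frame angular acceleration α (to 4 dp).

α = (1.0200, -0.3056, 0.4493)

gyro term ω×Iω = (-0.0210, 0.0350, -0.1274)
α = I⁻¹(τ − ω×Iω) = (1.0200, -0.3056, 0.4493)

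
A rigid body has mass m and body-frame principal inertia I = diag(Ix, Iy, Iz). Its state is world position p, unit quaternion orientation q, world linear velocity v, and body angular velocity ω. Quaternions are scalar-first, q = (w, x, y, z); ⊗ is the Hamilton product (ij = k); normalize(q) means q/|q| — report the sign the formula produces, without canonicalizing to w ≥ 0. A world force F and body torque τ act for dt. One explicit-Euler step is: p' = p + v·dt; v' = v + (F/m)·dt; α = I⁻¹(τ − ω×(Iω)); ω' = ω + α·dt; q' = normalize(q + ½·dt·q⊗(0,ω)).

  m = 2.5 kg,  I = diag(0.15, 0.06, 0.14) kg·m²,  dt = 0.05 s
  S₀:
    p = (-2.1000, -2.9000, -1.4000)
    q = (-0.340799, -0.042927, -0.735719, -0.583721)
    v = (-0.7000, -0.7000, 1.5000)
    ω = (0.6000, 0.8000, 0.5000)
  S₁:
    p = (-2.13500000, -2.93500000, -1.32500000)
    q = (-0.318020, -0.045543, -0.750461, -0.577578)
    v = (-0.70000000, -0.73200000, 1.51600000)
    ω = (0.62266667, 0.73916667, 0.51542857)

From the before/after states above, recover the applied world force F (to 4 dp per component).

Δv = v₁−v₀ = (0.00000000, -0.03200000, 0.01600000)
applied force F = (0.0000, -1.6000, 0.8000)

F = (0.0000, -1.6000, 0.8000)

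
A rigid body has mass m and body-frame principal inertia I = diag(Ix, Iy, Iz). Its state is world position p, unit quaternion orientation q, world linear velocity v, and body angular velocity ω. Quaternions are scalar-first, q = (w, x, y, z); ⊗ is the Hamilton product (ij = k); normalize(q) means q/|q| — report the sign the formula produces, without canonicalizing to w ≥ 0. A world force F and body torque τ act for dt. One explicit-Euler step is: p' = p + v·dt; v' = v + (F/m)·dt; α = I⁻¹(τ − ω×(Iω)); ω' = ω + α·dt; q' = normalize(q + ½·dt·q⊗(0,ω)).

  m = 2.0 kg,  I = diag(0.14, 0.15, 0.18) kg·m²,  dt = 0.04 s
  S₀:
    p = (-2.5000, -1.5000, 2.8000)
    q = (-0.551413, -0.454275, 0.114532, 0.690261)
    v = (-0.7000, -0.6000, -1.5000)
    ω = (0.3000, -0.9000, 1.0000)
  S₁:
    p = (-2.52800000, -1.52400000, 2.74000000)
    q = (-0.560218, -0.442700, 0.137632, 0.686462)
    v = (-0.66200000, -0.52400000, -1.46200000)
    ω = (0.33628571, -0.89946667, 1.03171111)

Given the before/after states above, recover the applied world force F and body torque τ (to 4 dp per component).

F = (1.9000, 3.8000, 1.9000)
τ = (0.1000, -0.0100, 0.1400)

ω₁ − ω₀ = (0.03628571, 0.00053333, 0.03171111)
precession coupling = (-0.0270, -0.0120, -0.0027)
τ = I·(Δω/dt) + ω₀×(Iω₀) = (0.1000, -0.0100, 0.1400)
Δv = v₁−v₀ = (0.03800000, 0.07600000, 0.03800000)
F = m·Δv/dt = (1.9000, 3.8000, 1.9000)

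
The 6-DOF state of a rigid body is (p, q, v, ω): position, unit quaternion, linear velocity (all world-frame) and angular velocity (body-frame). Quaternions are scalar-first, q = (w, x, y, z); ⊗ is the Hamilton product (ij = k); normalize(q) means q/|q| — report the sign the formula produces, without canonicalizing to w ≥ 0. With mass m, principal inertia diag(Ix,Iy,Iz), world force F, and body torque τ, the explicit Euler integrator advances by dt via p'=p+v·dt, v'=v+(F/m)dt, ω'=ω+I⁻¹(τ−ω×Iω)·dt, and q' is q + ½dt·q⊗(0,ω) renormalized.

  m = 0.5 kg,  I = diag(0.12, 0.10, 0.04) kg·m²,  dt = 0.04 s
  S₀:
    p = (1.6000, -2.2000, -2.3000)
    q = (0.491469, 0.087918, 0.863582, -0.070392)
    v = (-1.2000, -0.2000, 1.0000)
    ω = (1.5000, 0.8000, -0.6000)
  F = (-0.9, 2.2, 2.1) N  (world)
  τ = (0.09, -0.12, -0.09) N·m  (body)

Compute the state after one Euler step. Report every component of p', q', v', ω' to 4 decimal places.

p' = (1.5520, -2.2080, -2.2600)
q' = (0.4739, 0.0934, 0.8698, -0.1007)
v' = (-1.2720, -0.0240, 1.1680)
ω' = (1.5204, 0.7808, -0.6660)

linear accel F/m = (-1.8000, 4.4000, 4.2000)
new position p' = (1.5520, -2.2080, -2.2600)
v + (F/m)dt = (-1.2720, -0.0240, 1.1680)
ω×(Iω) gyroscopic = (0.0288, -0.0720, -0.0240)
angular accel α = (0.5100, -0.4800, -1.6500)
new body rate ω' = (1.5204, 0.7808, -0.6660)
Hamilton product q⊗(0,ω) = (-0.8649778, 0.2753679, 0.3403380, -1.5199200)
updated quaternion q' = (0.4739, 0.0934, 0.8698, -0.1007)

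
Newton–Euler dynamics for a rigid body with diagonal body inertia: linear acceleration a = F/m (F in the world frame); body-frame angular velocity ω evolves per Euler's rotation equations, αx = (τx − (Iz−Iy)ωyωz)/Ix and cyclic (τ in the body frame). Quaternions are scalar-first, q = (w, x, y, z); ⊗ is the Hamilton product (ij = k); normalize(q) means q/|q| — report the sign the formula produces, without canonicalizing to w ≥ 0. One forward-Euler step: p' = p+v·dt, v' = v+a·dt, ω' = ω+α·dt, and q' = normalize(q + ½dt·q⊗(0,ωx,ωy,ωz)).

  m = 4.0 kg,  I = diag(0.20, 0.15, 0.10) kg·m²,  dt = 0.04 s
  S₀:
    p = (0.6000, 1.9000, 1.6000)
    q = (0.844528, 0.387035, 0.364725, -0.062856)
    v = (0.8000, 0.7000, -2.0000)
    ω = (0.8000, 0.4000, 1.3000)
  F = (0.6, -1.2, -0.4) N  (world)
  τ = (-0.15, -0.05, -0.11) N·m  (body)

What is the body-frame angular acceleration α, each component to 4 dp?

gyro term ω×Iω = (-0.0260, 0.1040, -0.0160)
angular accel α = (-0.6200, -1.0267, -0.9400)

α = (-0.6200, -1.0267, -0.9400)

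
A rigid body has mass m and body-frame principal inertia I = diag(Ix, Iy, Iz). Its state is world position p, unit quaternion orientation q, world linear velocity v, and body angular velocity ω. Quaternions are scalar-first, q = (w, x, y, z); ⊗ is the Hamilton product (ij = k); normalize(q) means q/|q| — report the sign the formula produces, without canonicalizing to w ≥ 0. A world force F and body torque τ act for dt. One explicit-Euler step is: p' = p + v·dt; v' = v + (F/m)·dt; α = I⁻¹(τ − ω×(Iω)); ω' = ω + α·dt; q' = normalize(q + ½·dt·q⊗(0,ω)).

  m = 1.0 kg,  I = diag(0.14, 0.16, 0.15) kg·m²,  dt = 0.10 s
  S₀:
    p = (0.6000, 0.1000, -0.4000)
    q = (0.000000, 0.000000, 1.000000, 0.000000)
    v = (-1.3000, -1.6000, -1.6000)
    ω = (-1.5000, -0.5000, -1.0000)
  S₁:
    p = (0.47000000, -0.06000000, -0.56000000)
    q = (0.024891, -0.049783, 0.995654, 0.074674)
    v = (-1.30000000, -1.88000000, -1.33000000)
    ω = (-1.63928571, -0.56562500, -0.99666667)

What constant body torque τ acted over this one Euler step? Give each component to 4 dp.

τ = (-0.2000, -0.1200, 0.0200)

Δω = ω₁−ω₀ = (-0.13928571, -0.06562500, 0.00333333)
ω₀×(Iω₀) = (-0.0050, -0.0150, 0.0150)
τ = I·(Δω/dt) + ω₀×(Iω₀) = (-0.2000, -0.1200, 0.0200)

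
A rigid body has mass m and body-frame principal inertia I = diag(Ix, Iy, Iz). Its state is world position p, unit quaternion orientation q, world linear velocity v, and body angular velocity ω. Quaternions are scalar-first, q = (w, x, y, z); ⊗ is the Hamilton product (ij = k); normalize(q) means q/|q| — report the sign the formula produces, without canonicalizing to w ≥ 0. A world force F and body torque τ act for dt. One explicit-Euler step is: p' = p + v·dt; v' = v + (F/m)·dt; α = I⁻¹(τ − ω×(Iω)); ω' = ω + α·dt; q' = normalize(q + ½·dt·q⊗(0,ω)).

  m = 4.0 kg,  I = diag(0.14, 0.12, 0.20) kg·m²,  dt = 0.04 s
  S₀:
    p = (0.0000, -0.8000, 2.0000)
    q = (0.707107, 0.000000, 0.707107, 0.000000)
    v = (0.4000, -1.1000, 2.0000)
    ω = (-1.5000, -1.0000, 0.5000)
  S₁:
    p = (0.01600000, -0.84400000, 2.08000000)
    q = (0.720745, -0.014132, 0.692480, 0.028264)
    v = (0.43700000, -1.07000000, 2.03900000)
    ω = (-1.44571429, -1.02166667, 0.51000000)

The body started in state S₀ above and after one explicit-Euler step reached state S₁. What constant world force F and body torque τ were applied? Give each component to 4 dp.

F = (3.7000, 3.0000, 3.9000)
τ = (0.1500, -0.0200, 0.0200)

v₁ − v₀ = (0.03700000, 0.03000000, 0.03900000)
applied force F = (3.7000, 3.0000, 3.9000)
rate change Δω = (0.05428571, -0.02166667, 0.01000000)
τ = I·(Δω/dt) + ω₀×(Iω₀) = (0.1500, -0.0200, 0.0200)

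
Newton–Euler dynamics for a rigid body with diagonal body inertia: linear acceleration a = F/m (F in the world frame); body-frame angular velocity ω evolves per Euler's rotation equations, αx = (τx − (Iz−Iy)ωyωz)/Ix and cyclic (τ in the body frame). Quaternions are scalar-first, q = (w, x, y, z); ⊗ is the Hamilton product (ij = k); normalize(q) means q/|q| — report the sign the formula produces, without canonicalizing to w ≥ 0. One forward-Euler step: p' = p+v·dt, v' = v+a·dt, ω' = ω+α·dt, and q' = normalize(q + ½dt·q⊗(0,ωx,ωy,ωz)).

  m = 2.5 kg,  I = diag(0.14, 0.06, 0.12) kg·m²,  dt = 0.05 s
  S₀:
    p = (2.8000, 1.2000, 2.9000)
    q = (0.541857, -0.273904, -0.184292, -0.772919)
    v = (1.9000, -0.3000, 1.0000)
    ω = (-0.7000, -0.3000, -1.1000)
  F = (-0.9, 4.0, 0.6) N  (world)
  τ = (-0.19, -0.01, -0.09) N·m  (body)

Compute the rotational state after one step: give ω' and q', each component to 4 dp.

ω' = (-0.7749, -0.3212, -1.1305)
q' = (0.5141, -0.2840, -0.1823, -0.7886)

precession coupling ω×(Iω) = (0.0198, 0.0154, -0.0168)
angular accel α = (-1.4986, -0.4233, -0.6100)
ω' = ω + α·dt = (-0.7749, -0.3212, -1.1305)
Hamilton product q⊗(0,ω) = (-1.0972313, -0.4084544, 0.0771918, -0.6428759)
updated quaternion q' = (0.5141, -0.2840, -0.1823, -0.7886)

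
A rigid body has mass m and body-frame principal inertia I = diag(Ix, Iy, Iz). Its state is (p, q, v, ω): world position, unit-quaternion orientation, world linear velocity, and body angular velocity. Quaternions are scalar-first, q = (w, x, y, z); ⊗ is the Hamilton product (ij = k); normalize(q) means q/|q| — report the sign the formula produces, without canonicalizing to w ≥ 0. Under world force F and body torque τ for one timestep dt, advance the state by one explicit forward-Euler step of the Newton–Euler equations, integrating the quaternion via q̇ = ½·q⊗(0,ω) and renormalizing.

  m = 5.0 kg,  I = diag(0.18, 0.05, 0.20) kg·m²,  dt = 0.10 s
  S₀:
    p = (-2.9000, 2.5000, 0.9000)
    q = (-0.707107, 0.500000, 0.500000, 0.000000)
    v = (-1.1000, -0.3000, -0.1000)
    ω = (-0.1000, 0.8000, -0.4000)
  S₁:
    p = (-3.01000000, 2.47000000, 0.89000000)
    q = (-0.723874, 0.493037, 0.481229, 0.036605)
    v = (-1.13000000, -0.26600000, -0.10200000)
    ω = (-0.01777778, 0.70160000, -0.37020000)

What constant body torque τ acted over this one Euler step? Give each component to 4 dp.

τ = (0.1000, -0.0500, 0.0700)

Δω = ω₁−ω₀ = (0.08222222, -0.09840000, 0.02980000)
ω₀×(Iω₀) = (-0.0480, -0.0008, 0.0104)
applied torque τ = (0.1000, -0.0500, 0.0700)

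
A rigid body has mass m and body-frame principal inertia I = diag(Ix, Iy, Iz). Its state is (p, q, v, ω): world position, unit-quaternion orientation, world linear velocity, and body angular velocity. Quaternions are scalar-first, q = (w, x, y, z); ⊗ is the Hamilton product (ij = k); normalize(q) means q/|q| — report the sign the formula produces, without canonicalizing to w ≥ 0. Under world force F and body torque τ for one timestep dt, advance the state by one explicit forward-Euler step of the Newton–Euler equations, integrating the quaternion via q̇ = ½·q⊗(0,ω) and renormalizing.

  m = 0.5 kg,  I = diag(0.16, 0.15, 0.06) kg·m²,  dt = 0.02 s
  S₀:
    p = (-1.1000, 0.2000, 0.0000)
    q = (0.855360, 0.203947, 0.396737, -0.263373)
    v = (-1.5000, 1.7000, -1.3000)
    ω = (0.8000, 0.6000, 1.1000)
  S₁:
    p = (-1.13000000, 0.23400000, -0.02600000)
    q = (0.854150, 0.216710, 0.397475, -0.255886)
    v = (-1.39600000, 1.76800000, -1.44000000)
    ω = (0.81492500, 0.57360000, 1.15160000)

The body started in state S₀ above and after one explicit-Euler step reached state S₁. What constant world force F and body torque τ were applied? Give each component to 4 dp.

Δω = ω₁−ω₀ = (0.01492500, -0.02640000, 0.05160000)
I·α + gyro = (0.0600, -0.1100, 0.1500)
v₁ − v₀ = (0.10400000, 0.06800000, -0.14000000)
applied force F = (2.6000, 1.7000, -3.5000)

F = (2.6000, 1.7000, -3.5000)
τ = (0.0600, -0.1100, 0.1500)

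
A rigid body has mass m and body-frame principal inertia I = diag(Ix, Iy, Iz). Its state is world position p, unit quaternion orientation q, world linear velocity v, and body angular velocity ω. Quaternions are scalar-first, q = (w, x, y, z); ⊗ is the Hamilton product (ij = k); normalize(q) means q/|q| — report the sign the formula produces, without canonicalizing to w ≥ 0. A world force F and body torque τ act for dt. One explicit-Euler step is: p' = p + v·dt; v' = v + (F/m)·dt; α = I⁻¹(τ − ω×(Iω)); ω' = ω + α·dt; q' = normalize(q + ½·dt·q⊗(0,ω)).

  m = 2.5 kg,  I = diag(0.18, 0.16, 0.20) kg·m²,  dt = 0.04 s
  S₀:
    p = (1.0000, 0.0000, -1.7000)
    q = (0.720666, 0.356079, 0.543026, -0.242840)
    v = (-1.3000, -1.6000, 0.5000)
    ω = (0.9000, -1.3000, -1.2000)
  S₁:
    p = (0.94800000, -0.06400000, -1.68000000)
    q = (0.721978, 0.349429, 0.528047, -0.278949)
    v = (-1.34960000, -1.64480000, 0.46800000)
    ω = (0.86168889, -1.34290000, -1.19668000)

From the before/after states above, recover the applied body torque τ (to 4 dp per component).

τ = (-0.1100, -0.1500, 0.0400)

ω₁ − ω₀ = (-0.03831111, -0.04290000, 0.00332000)
τ = I·(Δω/dt) + ω₀×(Iω₀) = (-0.1100, -0.1500, 0.0400)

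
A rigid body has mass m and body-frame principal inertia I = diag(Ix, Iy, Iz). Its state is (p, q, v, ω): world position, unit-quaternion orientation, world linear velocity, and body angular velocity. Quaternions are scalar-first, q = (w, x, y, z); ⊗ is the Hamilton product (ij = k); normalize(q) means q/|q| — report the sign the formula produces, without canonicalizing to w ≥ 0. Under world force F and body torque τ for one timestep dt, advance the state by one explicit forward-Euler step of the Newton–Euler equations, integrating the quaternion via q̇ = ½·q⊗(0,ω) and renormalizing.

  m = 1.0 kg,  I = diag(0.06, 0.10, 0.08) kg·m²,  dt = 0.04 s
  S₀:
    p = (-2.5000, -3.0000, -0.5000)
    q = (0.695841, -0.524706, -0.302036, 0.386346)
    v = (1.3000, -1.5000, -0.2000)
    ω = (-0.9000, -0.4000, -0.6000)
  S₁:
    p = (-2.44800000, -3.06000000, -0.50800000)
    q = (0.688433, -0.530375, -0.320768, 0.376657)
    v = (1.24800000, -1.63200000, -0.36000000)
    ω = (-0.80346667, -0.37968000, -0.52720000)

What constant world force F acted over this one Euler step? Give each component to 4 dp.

v₁ − v₀ = (-0.05200000, -0.13200000, -0.16000000)
F = m·Δv/dt = (-1.3000, -3.3000, -4.0000)

F = (-1.3000, -3.3000, -4.0000)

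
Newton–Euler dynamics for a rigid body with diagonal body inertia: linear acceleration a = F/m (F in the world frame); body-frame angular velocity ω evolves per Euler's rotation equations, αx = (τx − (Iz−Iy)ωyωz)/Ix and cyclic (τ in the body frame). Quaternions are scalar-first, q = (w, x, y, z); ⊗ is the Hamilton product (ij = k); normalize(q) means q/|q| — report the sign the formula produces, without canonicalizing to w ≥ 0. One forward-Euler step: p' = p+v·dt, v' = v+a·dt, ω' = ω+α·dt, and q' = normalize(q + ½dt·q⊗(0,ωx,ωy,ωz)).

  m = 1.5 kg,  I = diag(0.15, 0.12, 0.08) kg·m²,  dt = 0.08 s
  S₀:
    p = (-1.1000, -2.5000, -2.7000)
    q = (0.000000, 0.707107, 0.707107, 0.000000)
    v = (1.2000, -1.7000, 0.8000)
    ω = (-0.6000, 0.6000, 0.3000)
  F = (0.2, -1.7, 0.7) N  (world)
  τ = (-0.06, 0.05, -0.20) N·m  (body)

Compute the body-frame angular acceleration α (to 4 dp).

gyro term ω×Iω = (-0.0072, -0.0126, 0.0108)
α = I⁻¹(τ − ω×Iω) = (-0.3520, 0.5217, -2.6350)

α = (-0.3520, 0.5217, -2.6350)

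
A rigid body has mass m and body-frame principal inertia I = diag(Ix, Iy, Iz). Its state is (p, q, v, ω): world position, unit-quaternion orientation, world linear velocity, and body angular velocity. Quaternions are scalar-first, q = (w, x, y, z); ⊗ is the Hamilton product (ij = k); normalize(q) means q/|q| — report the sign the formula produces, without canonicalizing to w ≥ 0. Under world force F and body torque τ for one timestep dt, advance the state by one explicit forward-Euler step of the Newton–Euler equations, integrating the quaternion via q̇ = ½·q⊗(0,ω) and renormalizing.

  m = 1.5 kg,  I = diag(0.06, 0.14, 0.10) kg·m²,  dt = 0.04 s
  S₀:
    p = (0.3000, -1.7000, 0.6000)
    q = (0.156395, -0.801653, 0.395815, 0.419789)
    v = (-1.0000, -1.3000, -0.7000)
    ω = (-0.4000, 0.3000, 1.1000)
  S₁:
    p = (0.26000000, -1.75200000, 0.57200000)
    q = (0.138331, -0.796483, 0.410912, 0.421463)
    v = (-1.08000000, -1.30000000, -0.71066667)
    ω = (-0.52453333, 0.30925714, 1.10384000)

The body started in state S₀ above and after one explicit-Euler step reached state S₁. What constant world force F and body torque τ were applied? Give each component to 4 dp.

F = (-3.0000, 0.0000, -0.4000)
τ = (-0.2000, 0.0500, 0.0000)

v₁ − v₀ = (-0.08000000, 0.00000000, -0.01066667)
applied force F = (-3.0000, 0.0000, -0.4000)
Δω = ω₁−ω₀ = (-0.12453333, 0.00925714, 0.00384000)
I·α + gyro = (-0.2000, 0.0500, 0.0000)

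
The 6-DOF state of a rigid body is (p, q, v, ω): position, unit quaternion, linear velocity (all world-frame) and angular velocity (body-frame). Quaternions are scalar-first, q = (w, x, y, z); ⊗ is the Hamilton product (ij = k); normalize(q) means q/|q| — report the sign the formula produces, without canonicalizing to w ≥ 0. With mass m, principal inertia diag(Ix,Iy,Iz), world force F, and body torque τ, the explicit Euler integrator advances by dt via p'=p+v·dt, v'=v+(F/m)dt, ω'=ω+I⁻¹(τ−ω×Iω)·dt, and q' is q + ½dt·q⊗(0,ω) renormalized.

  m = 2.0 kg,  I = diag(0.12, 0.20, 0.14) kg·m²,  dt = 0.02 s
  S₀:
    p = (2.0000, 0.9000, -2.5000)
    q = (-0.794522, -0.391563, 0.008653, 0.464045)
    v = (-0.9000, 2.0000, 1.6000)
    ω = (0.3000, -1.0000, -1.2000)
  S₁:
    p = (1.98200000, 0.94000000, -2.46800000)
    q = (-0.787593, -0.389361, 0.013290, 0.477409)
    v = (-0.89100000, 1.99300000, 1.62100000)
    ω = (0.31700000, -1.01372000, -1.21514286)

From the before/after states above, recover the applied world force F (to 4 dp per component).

velocity change Δv = (0.00900000, -0.00700000, 0.02100000)
F = m·Δv/dt = (0.9000, -0.7000, 2.1000)

F = (0.9000, -0.7000, 2.1000)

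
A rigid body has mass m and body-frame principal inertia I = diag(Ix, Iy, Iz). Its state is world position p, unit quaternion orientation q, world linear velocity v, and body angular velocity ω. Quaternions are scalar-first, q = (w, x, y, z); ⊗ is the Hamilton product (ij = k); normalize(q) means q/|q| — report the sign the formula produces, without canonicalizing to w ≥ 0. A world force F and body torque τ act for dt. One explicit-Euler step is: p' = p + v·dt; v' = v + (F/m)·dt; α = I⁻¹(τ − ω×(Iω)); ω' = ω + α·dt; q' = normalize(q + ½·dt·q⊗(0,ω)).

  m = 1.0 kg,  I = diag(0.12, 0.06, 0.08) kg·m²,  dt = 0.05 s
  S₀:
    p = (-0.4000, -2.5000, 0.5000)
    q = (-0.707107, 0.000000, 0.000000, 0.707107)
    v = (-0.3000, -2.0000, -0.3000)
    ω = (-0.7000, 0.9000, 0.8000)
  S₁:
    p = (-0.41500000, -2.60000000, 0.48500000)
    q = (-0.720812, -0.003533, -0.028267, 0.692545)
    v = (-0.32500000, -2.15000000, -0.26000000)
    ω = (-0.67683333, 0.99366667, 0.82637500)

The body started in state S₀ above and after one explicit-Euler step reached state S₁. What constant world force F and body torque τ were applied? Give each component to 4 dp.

v₁ − v₀ = (-0.02500000, -0.15000000, 0.04000000)
F = m·Δv/dt = (-0.5000, -3.0000, 0.8000)
rate change Δω = (0.02316667, 0.09366667, 0.02637500)
τ = I·(Δω/dt) + ω₀×(Iω₀) = (0.0700, 0.0900, 0.0800)

F = (-0.5000, -3.0000, 0.8000)
τ = (0.0700, 0.0900, 0.0800)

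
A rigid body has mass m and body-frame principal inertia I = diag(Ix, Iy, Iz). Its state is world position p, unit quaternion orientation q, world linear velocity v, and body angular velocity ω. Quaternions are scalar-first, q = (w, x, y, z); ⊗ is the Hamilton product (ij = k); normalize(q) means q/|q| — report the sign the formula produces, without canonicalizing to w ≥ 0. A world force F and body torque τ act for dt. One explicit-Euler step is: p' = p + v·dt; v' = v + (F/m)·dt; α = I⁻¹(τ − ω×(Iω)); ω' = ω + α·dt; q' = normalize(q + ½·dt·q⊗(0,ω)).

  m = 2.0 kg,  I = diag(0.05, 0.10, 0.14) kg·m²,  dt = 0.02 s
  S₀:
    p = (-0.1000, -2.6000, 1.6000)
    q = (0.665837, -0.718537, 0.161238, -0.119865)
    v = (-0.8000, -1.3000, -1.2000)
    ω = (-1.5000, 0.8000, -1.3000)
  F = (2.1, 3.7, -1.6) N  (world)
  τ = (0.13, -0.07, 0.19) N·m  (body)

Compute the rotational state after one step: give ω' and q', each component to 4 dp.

ω' = (-1.4314, 0.8211, -1.2643)
q' = (0.6521, -0.7295, 0.1590, -0.1318)

gyro term ω×Iω = (-0.0416, -0.1755, -0.0600)
angular accel α = (3.4320, 1.0550, 1.7857)
ω + α·dt = (-1.4314, 0.8211, -1.2643)
2q̇ = q⊗(0,ω) = (-1.3626204, -1.1124729, -0.2216310, -1.1985607)
q' = normalize(q + ½dt·q⊗(0,ω)) = (0.6521, -0.7295, 0.1590, -0.1318)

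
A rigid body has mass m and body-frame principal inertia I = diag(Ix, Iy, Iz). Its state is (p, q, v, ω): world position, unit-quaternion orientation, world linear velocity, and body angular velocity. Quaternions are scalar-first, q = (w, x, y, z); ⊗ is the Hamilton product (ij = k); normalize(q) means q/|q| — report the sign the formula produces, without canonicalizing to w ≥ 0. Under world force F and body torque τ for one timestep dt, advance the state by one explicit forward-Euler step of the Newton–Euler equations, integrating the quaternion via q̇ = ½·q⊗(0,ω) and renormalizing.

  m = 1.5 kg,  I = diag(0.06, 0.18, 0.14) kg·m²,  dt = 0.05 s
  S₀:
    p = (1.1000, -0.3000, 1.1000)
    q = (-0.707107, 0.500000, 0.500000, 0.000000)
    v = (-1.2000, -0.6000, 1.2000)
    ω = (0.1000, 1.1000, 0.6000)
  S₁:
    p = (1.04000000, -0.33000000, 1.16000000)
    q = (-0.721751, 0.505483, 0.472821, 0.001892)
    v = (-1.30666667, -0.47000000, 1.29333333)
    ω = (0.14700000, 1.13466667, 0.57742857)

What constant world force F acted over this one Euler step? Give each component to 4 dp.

F = (-3.2000, 3.9000, 2.8000)

velocity change Δv = (-0.10666667, 0.13000000, 0.09333333)
applied force F = (-3.2000, 3.9000, 2.8000)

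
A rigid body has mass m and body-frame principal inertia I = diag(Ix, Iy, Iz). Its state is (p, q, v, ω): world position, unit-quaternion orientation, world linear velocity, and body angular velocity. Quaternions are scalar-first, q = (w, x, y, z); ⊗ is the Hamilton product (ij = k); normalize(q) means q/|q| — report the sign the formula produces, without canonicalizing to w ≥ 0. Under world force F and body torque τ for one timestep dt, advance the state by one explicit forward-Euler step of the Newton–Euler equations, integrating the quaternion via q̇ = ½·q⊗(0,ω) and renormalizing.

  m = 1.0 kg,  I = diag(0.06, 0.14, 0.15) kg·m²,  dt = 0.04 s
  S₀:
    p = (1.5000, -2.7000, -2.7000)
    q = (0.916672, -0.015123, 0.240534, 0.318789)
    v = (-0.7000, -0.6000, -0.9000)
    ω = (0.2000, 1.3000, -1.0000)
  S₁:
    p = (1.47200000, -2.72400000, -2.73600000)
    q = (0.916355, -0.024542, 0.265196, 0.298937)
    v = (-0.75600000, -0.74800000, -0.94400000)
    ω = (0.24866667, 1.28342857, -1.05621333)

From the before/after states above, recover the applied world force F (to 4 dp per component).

velocity change Δv = (-0.05600000, -0.14800000, -0.04400000)
F = m·Δv/dt = (-1.4000, -3.7000, -1.1000)

F = (-1.4000, -3.7000, -1.1000)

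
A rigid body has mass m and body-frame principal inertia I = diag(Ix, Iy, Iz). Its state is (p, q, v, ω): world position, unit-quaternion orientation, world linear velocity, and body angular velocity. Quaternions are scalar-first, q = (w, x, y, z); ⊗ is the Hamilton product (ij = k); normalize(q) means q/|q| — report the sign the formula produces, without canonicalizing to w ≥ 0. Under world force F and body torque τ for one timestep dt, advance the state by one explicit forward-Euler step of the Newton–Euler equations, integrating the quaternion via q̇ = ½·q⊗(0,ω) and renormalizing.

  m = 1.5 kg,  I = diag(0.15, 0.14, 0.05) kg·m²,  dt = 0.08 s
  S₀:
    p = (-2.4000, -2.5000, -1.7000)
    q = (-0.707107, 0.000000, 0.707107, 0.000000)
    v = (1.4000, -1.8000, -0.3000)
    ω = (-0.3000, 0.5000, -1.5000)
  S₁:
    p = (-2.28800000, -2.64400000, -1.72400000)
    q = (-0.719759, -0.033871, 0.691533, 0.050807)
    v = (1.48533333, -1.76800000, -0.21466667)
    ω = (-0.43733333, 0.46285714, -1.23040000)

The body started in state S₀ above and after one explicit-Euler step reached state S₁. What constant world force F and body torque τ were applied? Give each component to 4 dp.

v₁ − v₀ = (0.08533333, 0.03200000, 0.08533333)
m·(v₁−v₀)/dt = (1.6000, 0.6000, 1.6000)
ω₁ − ω₀ = (-0.13733333, -0.03714286, 0.26960000)
precession coupling = (0.0675, 0.0450, 0.0015)
applied torque τ = (-0.1900, -0.0200, 0.1700)

F = (1.6000, 0.6000, 1.6000)
τ = (-0.1900, -0.0200, 0.1700)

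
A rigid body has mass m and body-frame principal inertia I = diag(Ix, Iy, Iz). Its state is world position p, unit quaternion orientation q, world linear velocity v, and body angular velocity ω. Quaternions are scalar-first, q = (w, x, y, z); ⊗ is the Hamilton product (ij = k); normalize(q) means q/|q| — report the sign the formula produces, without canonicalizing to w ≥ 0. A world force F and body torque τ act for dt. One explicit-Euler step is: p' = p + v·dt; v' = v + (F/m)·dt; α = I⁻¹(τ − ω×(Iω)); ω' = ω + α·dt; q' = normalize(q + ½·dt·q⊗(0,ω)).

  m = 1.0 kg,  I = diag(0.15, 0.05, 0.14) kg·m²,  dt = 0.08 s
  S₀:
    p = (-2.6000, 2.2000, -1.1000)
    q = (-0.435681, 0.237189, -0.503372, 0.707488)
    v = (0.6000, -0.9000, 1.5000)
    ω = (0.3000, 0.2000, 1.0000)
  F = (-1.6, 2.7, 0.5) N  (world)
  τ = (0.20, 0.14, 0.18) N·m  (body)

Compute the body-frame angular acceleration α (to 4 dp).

ω×(Iω) gyroscopic = (0.0180, 0.0030, -0.0060)
(τ − ω×Iω)/I = (1.2133, 2.7400, 1.3286)

α = (1.2133, 2.7400, 1.3286)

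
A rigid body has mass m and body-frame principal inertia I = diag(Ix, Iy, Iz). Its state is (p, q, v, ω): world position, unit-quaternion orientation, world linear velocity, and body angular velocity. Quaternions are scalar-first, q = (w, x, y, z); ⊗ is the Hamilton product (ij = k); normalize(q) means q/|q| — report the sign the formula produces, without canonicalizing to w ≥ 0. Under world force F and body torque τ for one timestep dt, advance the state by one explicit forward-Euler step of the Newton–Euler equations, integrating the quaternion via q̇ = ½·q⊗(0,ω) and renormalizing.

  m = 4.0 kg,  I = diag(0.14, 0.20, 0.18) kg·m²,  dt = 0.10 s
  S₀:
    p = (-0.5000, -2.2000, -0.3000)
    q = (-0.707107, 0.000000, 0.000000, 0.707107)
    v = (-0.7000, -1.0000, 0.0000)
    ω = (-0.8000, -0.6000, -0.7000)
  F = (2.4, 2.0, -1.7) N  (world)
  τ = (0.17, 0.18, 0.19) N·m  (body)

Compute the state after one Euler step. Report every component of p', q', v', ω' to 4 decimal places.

p' = (-0.5700, -2.3000, -0.3000)
q' = (-0.6811, 0.0494, -0.0071, 0.7305)
v' = (-0.6400, -0.9500, -0.0425)
ω' = (-0.6726, -0.4988, -0.6104)

α = I⁻¹(τ − ω×Iω) = (1.2743, 1.0120, 0.8956)
ω' = ω + α·dt = (-0.6726, -0.4988, -0.6104)
Hamilton product q⊗(0,ω) = (0.4949749, 0.9899498, -0.1414214, 0.4949749)
q' = normalize(q + ½dt·q⊗(0,ω)) = (-0.6811, 0.0494, -0.0071, 0.7305)
p + v·dt = (-0.5700, -2.3000, -0.3000)
v + (F/m)dt = (-0.6400, -0.9500, -0.0425)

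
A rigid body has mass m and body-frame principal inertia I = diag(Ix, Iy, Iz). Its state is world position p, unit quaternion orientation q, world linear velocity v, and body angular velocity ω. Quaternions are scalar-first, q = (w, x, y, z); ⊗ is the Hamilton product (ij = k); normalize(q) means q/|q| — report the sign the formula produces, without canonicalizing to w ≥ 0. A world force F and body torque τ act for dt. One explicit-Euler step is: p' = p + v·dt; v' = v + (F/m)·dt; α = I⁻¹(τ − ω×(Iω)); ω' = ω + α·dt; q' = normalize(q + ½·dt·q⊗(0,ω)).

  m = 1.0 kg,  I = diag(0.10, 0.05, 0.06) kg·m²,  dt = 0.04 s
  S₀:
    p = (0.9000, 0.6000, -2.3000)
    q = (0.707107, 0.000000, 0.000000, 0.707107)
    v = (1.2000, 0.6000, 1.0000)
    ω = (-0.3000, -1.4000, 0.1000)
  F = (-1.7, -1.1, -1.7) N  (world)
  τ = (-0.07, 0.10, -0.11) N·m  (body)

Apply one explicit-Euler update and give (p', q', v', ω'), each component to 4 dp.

precession coupling ω×(Iω) = (-0.0014, -0.0012, -0.0210)
angular accel α = (-0.6860, 2.0240, -1.4833)
ω + α·dt = (-0.3274, -1.3190, 0.0407)
Hamilton product q⊗(0,ω) = (-0.0707107, 0.7778177, -1.2020819, 0.0707107)
q + ½dt·q⊗(0,ω), renormalized = (0.7054, 0.0155, -0.0240, 0.7082)
p' = p + v·dt = (0.9480, 0.6240, -2.2600)
v' = v + a·dt = (1.1320, 0.5560, 0.9320)

p' = (0.9480, 0.6240, -2.2600)
q' = (0.7054, 0.0155, -0.0240, 0.7082)
v' = (1.1320, 0.5560, 0.9320)
ω' = (-0.3274, -1.3190, 0.0407)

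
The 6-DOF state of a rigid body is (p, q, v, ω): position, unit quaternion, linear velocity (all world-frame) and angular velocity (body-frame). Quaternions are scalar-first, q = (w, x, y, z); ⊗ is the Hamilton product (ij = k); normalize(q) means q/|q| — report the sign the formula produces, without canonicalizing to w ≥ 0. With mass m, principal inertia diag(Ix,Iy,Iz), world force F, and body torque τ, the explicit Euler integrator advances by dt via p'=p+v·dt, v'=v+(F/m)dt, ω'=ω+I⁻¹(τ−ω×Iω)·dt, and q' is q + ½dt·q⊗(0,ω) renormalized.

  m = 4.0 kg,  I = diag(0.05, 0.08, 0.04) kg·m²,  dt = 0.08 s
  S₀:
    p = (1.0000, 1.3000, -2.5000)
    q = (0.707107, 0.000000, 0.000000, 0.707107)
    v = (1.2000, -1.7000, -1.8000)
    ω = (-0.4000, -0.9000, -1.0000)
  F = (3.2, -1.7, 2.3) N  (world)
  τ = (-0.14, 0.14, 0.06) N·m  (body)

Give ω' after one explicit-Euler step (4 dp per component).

gyro term ω×Iω = (-0.0360, 0.0040, 0.0108)
angular accel α = (-2.0800, 1.7000, 1.2300)
new body rate ω' = (-0.5664, -0.7640, -0.9016)

ω' = (-0.5664, -0.7640, -0.9016)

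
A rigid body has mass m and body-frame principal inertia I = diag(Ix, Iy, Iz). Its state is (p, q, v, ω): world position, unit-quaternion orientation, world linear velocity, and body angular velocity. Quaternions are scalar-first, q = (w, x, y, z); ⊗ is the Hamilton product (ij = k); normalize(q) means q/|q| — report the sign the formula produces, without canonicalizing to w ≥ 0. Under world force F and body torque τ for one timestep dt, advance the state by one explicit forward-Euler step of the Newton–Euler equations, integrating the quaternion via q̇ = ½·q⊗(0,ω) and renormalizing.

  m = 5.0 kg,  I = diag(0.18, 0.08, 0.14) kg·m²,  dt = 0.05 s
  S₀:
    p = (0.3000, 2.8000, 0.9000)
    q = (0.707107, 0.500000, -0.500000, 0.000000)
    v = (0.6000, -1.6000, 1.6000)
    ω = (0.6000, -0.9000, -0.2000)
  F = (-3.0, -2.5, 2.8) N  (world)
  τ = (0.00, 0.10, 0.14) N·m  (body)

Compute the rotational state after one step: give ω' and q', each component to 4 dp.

ω×(Iω) gyroscopic = (0.0108, -0.0048, 0.0540)
(τ − ω×Iω)/I = (-0.0600, 1.3100, 0.6143)
ω' = ω + α·dt = (0.5970, -0.8345, -0.1693)
q⊗(0,ω) = (-0.7500000, 0.5242642, -0.5363963, -0.2914214)
q + ½dt·q⊗(0,ω), renormalized = (0.6881, 0.5129, -0.5132, -0.0073)

ω' = (0.5970, -0.8345, -0.1693)
q' = (0.6881, 0.5129, -0.5132, -0.0073)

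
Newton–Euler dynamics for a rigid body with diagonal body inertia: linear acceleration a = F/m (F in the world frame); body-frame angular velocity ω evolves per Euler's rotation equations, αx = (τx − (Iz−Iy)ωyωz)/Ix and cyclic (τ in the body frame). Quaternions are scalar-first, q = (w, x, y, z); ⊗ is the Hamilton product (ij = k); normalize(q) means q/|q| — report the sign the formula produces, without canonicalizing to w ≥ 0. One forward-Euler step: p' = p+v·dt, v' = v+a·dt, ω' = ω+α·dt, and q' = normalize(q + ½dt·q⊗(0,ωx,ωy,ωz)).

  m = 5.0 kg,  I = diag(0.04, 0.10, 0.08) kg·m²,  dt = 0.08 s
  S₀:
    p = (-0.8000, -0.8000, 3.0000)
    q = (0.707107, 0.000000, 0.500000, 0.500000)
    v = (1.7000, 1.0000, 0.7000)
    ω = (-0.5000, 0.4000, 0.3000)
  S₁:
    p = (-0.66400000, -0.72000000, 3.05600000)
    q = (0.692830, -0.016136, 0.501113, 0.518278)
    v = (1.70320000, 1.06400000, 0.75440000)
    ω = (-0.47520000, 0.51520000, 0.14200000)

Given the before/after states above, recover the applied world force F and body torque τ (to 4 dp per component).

Δv = v₁−v₀ = (0.00320000, 0.06400000, 0.05440000)
applied force F = (0.2000, 4.0000, 3.4000)
Δω = ω₁−ω₀ = (0.02480000, 0.11520000, -0.15800000)
applied torque τ = (0.0100, 0.1500, -0.1700)

F = (0.2000, 4.0000, 3.4000)
τ = (0.0100, 0.1500, -0.1700)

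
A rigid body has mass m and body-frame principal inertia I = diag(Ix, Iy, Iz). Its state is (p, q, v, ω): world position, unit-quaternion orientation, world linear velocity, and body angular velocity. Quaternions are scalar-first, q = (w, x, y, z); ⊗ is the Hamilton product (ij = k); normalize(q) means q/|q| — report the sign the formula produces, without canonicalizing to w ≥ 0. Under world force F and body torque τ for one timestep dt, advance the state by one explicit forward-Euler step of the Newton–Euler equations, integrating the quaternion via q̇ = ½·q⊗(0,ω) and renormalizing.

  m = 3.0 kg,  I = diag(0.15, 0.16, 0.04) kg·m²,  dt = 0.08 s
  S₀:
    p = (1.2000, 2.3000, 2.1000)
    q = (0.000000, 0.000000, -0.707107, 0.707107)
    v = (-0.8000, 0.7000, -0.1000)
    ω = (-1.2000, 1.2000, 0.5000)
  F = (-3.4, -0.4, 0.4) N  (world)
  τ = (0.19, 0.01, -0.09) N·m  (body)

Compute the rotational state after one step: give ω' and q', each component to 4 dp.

gyro term ω×Iω = (-0.0720, -0.0660, -0.0144)
(τ − ω×Iω)/I = (1.7467, 0.4750, -1.8900)
ω + α·dt = (-1.0603, 1.2380, 0.3488)
Hamilton product q⊗(0,ω) = (0.4949749, -1.2020819, -0.8485284, -0.8485284)
q + ½dt·q⊗(0,ω), renormalized = (0.0197, -0.0480, -0.7392, 0.6715)

ω' = (-1.0603, 1.2380, 0.3488)
q' = (0.0197, -0.0480, -0.7392, 0.6715)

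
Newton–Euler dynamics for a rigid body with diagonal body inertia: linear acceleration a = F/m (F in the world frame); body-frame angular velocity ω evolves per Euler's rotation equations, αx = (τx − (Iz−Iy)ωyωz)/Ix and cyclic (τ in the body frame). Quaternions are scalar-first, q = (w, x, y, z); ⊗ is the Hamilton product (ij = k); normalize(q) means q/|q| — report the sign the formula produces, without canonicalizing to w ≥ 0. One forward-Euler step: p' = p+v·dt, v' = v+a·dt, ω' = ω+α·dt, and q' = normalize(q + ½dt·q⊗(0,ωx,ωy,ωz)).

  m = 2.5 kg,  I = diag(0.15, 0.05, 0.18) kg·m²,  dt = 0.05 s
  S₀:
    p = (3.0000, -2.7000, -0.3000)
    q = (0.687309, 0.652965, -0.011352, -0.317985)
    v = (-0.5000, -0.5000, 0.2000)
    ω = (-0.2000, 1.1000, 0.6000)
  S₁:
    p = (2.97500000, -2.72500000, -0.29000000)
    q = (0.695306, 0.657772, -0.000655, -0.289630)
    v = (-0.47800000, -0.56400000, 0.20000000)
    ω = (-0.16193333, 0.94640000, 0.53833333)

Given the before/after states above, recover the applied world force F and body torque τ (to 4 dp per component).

Δv = v₁−v₀ = (0.02200000, -0.06400000, 0.00000000)
F = m·Δv/dt = (1.1000, -3.2000, 0.0000)
ω₁ − ω₀ = (0.03806667, -0.15360000, -0.06166667)
ω₀×(Iω₀) = (0.0858, 0.0036, 0.0220)
applied torque τ = (0.2000, -0.1500, -0.2000)

F = (1.1000, -3.2000, 0.0000)
τ = (0.2000, -0.1500, -0.2000)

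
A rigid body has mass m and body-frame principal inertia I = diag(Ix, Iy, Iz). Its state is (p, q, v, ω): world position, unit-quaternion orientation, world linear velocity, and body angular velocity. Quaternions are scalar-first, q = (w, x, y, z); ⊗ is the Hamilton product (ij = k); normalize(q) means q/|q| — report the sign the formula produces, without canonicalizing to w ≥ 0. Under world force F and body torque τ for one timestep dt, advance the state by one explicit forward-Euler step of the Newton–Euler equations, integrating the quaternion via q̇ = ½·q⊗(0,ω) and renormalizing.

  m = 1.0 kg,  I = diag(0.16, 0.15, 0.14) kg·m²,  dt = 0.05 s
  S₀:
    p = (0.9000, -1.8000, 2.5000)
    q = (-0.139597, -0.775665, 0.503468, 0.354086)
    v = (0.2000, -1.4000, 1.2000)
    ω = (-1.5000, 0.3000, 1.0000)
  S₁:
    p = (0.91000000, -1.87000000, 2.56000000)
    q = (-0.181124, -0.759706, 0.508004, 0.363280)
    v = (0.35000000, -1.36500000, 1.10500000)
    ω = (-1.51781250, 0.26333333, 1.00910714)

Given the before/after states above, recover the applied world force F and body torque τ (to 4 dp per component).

ω₁ − ω₀ = (-0.01781250, -0.03666667, 0.00910714)
precession coupling = (-0.0030, -0.0300, 0.0045)
I·α + gyro = (-0.0600, -0.1400, 0.0300)
Δv = v₁−v₀ = (0.15000000, 0.03500000, -0.09500000)
m·(v₁−v₀)/dt = (3.0000, 0.7000, -1.9000)

F = (3.0000, 0.7000, -1.9000)
τ = (-0.0600, -0.1400, 0.0300)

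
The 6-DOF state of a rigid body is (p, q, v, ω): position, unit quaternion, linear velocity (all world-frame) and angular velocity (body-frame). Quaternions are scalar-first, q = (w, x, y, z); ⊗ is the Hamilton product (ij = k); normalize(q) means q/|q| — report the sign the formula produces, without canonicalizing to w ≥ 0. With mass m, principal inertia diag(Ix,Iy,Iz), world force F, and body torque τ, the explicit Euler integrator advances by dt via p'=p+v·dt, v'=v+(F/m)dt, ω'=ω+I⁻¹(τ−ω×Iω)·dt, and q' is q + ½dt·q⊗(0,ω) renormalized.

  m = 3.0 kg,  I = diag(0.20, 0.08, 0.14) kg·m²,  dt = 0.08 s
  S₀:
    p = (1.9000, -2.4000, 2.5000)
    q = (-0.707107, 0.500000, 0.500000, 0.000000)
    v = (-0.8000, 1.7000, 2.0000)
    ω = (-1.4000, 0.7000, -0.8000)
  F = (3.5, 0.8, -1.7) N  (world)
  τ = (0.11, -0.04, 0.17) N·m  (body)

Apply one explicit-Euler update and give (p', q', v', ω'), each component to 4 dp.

p' = (1.8360, -2.2640, 2.6600)
q' = (-0.6914, 0.5223, 0.4950, 0.0645)
v' = (-0.7067, 1.7213, 1.9547)
ω' = (-1.3426, 0.5928, -0.7701)

gyro term ω×Iω = (-0.0336, 0.0672, 0.1176)
angular accel α = (0.7180, -1.3400, 0.3743)
ω' = ω + α·dt = (-1.3426, 0.5928, -0.7701)
2q̇ = q⊗(0,ω) = (0.3500000, 0.5899498, -0.0949749, 1.6156856)
q + ½dt·q⊗(0,ω), renormalized = (-0.6914, 0.5223, 0.4950, 0.0645)
new position p' = (1.8360, -2.2640, 2.6600)
v' = v + a·dt = (-0.7067, 1.7213, 1.9547)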